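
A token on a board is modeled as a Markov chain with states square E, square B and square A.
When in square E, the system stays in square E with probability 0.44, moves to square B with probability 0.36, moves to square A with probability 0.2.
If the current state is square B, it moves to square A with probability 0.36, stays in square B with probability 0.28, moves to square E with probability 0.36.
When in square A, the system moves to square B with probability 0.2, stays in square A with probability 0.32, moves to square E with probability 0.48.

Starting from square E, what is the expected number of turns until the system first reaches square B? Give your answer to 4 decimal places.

Let t(s) be the expected number of turns to first reach square B from state s, with t(square B) = 0. Conditioning on the first turn:
t(square E) = 1 + 0.44·t(square E) + 0.2·t(square A)
t(square A) = 1 + 0.48·t(square E) + 0.32·t(square A)
Solving: t(square E) = 3.0899, t(square A) = 3.6517.
Expected turns from square E to square B: 3.0899.

3.0899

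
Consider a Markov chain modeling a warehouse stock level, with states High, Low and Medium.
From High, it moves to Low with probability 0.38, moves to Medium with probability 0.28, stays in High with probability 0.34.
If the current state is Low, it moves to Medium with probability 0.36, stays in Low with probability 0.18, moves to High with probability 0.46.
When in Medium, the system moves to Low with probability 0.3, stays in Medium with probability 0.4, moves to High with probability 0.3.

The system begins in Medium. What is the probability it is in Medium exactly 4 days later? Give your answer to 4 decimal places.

Propagate the distribution vector 4 days from Medium.
After 0 days: (0.0000, 0.0000, 1.0000)
After 1 day: (0.3000, 0.3000, 0.4000)
After 2 days: (0.3600, 0.2880, 0.3520)
After 3 days: (0.3605, 0.2942, 0.3453)
After 4 days: (0.3615, 0.2935, 0.3450)
P(in Medium after 4 days) = 0.3450

0.3450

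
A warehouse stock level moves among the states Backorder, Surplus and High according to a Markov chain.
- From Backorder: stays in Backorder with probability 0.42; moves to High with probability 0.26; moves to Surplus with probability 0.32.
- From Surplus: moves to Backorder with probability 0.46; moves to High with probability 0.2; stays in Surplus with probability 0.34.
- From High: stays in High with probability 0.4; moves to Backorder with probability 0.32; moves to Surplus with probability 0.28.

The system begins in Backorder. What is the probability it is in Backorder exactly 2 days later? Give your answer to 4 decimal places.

Sum over the intermediate state after 1 day:
P = P(Backorder→Backorder)·P(Backorder→Backorder) + P(Backorder→Surplus)·P(Surplus→Backorder) + P(Backorder→High)·P(High→Backorder)
  = 0.42×0.42 + 0.32×0.46 + 0.26×0.32
  = 0.1764 + 0.1472 + 0.0832 = 0.4068

0.4068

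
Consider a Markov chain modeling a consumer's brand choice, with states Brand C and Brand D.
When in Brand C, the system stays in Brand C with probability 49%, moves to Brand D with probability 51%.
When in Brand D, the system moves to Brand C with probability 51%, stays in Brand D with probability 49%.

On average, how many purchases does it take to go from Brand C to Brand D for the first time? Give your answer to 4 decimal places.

1.9608

Let t(s) be the expected number of purchases to first reach Brand D from state s, with t(Brand D) = 0. Conditioning on the first purchase:
t(Brand C) = 1 + 0.49·t(Brand C)
Solving: t(Brand C) = 1.9608.
Expected purchases from Brand C to Brand D: 1.9608.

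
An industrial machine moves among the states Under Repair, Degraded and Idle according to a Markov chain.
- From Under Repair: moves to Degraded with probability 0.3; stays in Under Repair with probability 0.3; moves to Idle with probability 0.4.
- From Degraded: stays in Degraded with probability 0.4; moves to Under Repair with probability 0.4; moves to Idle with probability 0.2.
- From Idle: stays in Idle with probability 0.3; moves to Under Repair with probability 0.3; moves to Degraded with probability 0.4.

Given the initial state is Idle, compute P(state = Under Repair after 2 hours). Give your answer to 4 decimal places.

Sum over the intermediate state after 1 hour:
P = P(Idle→Under Repair)·P(Under Repair→Under Repair) + P(Idle→Degraded)·P(Degraded→Under Repair) + P(Idle→Idle)·P(Idle→Under Repair)
  = 0.3×0.3 + 0.4×0.4 + 0.3×0.3
  = 0.0900 + 0.1600 + 0.0900 = 0.3400

0.3400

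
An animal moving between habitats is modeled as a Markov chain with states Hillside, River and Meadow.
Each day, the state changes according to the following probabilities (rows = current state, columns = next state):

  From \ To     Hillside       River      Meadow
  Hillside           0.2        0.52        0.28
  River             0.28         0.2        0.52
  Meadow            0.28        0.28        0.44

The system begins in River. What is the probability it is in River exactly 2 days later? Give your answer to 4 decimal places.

Sum over the intermediate state after 1 day:
P = P(River→Hillside)·P(Hillside→River) + P(River→River)·P(River→River) + P(River→Meadow)·P(Meadow→River)
  = 0.28×0.52 + 0.2×0.2 + 0.52×0.28
  = 0.1456 + 0.0400 + 0.1456 = 0.3312

0.3312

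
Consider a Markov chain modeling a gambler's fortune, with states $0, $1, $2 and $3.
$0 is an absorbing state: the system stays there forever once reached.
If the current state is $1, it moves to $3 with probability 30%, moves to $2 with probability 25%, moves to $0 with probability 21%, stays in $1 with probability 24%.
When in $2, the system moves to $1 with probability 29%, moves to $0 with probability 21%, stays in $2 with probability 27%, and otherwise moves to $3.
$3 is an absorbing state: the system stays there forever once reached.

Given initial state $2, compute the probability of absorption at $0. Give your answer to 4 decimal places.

0.4572

Let h(s) be the probability of absorption at $0 starting from transient state s. Then h($0) = 1 and h($3) = 0. By first-step analysis:
h($1) = 0.21·1 + 0.24·h($1) + 0.25·h($2) + 0.3·0
h($2) = 0.21·1 + 0.29·h($1) + 0.27·h($2) + 0.23·0
Solving: h($1) = 0.4267, h($2) = 0.4572.
Starting from $2, the probability is 0.4572.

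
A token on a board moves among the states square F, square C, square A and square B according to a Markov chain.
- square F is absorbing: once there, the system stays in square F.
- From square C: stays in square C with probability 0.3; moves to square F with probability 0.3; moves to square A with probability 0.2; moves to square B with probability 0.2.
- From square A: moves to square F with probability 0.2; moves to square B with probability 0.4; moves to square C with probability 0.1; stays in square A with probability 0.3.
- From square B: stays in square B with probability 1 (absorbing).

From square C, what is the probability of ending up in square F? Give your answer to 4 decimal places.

0.5319

Let h(s) be the probability of absorption at square F starting from transient state s. Then h(square F) = 1 and h(square B) = 0. By first-step analysis:
h(square C) = 0.3·1 + 0.3·h(square C) + 0.2·h(square A) + 0.2·0
h(square A) = 0.2·1 + 0.1·h(square C) + 0.3·h(square A) + 0.4·0
Solving: h(square C) = 0.5319, h(square A) = 0.3617.
Starting from square C, the probability is 0.5319.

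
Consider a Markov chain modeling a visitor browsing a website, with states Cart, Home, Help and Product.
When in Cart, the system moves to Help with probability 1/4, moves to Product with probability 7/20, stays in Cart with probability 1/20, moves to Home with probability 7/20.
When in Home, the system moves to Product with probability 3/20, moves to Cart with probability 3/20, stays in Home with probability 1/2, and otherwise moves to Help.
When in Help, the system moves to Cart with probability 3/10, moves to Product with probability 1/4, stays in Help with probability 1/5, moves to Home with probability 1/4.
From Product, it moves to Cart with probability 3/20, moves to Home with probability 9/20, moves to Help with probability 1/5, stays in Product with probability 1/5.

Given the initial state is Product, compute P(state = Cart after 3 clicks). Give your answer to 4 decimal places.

0.1646

Propagate the distribution vector 3 clicks from Product.
After 0 clicks: (0.0000, 0.0000, 0.0000, 1.0000)
After 1 click: (0.1500, 0.4500, 0.2000, 0.2000)
After 2 clicks: (0.1650, 0.4175, 0.2075, 0.2100)
After 3 clicks: (0.1646, 0.4129, 0.2083, 0.2143)
P(in Cart after 3 clicks) = 0.1646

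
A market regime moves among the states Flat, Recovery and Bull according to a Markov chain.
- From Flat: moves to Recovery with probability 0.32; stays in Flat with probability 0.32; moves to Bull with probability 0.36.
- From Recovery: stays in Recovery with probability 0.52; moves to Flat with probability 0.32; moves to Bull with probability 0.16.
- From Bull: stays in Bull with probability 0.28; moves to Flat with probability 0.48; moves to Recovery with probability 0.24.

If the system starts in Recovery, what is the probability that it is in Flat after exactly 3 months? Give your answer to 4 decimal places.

Propagate the distribution vector 3 months from Recovery.
After 0 months: (0.0000, 1.0000, 0.0000)
After 1 month: (0.3200, 0.5200, 0.1600)
After 2 months: (0.3456, 0.4112, 0.2432)
After 3 months: (0.3589, 0.3828, 0.2583)
P(in Flat after 3 months) = 0.3589

0.3589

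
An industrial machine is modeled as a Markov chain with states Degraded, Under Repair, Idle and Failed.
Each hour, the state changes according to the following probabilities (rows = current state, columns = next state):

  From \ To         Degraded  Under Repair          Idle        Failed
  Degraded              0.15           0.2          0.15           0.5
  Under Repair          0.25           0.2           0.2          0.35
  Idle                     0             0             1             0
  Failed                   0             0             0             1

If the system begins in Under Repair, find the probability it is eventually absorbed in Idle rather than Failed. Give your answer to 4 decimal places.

Let h(s) be the probability of absorption at Idle starting from transient state s. Then h(Idle) = 1 and h(Failed) = 0. By first-step analysis:
h(Degraded) = 0.15·h(Degraded) + 0.2·h(Under Repair) + 0.15·1 + 0.5·0
h(Under Repair) = 0.25·h(Degraded) + 0.2·h(Under Repair) + 0.2·1 + 0.35·0
Solving: h(Degraded) = 0.2540, h(Under Repair) = 0.3294.
Starting from Under Repair, the probability is 0.3294.

0.3294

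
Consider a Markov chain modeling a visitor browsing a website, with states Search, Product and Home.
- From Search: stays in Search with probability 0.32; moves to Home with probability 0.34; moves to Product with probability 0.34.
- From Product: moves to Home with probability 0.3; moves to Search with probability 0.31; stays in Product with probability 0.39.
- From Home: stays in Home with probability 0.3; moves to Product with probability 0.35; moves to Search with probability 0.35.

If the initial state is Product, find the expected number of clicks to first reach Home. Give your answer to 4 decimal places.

Let t(s) be the expected number of clicks to first reach Home from state s, with t(Home) = 0. Conditioning on the first click:
t(Search) = 1 + 0.32·t(Search) + 0.34·t(Product)
t(Product) = 1 + 0.31·t(Search) + 0.39·t(Product)
Solving: t(Search) = 3.0705, t(Product) = 3.1997.
Expected clicks from Product to Home: 3.1997.

3.1997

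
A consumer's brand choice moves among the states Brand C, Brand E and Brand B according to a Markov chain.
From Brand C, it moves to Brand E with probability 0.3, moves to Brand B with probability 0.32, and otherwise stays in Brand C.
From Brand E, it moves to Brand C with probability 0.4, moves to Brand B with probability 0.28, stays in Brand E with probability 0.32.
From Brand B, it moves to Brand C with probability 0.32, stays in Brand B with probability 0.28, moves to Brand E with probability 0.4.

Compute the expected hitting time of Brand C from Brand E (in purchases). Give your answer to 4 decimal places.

2.6483

Let t(s) be the expected number of purchases to first reach Brand C from state s, with t(Brand C) = 0. Conditioning on the first purchase:
t(Brand E) = 1 + 0.32·t(Brand E) + 0.28·t(Brand B)
t(Brand B) = 1 + 0.4·t(Brand E) + 0.28·t(Brand B)
Solving: t(Brand E) = 2.6483, t(Brand B) = 2.8602.
Expected purchases from Brand E to Brand C: 2.6483.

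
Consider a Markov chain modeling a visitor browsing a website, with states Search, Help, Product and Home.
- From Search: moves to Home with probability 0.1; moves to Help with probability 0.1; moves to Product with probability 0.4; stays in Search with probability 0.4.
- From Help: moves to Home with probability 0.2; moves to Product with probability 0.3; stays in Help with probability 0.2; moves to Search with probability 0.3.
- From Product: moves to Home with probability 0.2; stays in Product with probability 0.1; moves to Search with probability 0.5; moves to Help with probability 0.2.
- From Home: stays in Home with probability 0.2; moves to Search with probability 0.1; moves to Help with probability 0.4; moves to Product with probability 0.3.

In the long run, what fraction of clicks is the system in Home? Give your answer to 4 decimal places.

0.1641

Let the stationary distribution be π with π = πP and π_1 + π_2 + π_3 + π_4 = 1.
π_1 = 0.4·π_1 + 0.3·π_2 + 0.5·π_3 + 0.1·π_4
π_2 = 0.1·π_1 + 0.2·π_2 + 0.2·π_3 + 0.4·π_4
π_3 = 0.4·π_1 + 0.3·π_2 + 0.1·π_3 + 0.3·π_4
Solving with the normalization constraint gives π = (0.3591, 0.1969, 0.2799, 0.1641).
So the stationary probability of Home is 0.1641.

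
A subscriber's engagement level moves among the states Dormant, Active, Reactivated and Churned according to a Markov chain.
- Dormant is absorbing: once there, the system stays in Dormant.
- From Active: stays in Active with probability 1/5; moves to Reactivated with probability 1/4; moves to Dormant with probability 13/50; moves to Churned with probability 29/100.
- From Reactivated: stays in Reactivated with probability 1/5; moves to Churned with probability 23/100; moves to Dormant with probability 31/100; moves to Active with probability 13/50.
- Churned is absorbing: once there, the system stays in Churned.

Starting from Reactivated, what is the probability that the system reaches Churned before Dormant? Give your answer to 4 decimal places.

0.4511

Let h(s) be the probability of absorption at Churned starting from transient state s. Then h(Churned) = 1 and h(Dormant) = 0. By first-step analysis:
h(Active) = 0.26·0 + 0.2·h(Active) + 0.25·h(Reactivated) + 0.29·1
h(Reactivated) = 0.31·0 + 0.26·h(Active) + 0.2·h(Reactivated) + 0.23·1
Solving: h(Active) = 0.5035, h(Reactivated) = 0.4511.
Starting from Reactivated, the probability is 0.4511.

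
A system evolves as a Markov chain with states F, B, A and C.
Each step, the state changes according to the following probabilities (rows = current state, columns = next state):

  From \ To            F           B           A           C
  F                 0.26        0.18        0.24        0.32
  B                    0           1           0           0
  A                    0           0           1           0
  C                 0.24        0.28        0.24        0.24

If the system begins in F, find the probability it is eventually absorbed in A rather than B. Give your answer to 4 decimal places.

0.5338

Let h(s) be the probability of absorption at A starting from transient state s. Then h(A) = 1 and h(B) = 0. By first-step analysis:
h(F) = 0.26·h(F) + 0.18·0 + 0.24·1 + 0.32·h(C)
h(C) = 0.24·h(F) + 0.28·0 + 0.24·1 + 0.24·h(C)
Solving: h(F) = 0.5338, h(C) = 0.4843.
Starting from F, the probability is 0.5338.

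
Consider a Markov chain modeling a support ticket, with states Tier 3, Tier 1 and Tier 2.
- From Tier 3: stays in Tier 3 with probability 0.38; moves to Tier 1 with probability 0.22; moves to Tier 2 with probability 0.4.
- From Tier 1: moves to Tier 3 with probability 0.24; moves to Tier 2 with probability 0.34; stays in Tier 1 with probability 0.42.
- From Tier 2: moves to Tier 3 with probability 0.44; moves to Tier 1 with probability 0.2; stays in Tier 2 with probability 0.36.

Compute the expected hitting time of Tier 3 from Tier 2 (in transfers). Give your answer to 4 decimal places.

2.5726

Let t(s) be the expected number of transfers to first reach Tier 3 from state s, with t(Tier 3) = 0. Conditioning on the first transfer:
t(Tier 1) = 1 + 0.42·t(Tier 1) + 0.34·t(Tier 2)
t(Tier 2) = 1 + 0.2·t(Tier 1) + 0.36·t(Tier 2)
Solving: t(Tier 1) = 3.2322, t(Tier 2) = 2.5726.
Expected transfers from Tier 2 to Tier 3: 2.5726.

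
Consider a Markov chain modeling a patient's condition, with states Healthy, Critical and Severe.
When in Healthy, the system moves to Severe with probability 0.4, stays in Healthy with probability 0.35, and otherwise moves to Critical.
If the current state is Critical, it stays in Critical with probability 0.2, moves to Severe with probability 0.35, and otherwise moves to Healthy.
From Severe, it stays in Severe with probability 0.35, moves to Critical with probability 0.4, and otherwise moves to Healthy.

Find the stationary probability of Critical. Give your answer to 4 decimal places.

0.2905

Let the stationary distribution be π with π = πP and π_1 + π_2 + π_3 = 1.
π_1 = 0.35·π_1 + 0.45·π_2 + 0.25·π_3
π_2 = 0.25·π_1 + 0.2·π_2 + 0.4·π_3
Solving with the normalization constraint gives π = (0.3423, 0.2905, 0.3671).
So the stationary probability of Critical is 0.2905.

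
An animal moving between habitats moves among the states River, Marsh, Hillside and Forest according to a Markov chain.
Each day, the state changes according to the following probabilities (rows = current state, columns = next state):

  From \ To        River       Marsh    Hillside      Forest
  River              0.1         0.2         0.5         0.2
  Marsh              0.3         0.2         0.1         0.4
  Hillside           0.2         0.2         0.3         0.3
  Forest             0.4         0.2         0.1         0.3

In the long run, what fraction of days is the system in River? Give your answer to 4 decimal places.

Let the stationary distribution be π with π = πP and π_1 + π_2 + π_3 + π_4 = 1.
π_1 = 0.1·π_1 + 0.3·π_2 + 0.2·π_3 + 0.4·π_4
π_2 = 0.2·π_1 + 0.2·π_2 + 0.2·π_3 + 0.2·π_4
π_3 = 0.5·π_1 + 0.1·π_2 + 0.3·π_3 + 0.1·π_4
Solving with the normalization constraint gives π = (0.2536, 0.2000, 0.2518, 0.2946).
So the stationary probability of River is 0.2536.

0.2536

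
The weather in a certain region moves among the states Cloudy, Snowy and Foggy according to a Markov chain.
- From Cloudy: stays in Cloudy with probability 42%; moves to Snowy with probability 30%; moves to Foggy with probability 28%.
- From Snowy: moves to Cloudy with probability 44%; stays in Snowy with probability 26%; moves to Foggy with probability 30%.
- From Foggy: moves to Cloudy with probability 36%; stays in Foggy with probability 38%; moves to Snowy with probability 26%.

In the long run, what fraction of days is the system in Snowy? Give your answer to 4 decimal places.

0.2763

Let the stationary distribution be π with π = πP and π_1 + π_2 + π_3 = 1.
π_1 = 0.42·π_1 + 0.44·π_2 + 0.36·π_3
π_2 = 0.3·π_1 + 0.26·π_2 + 0.26·π_3
Solving with the normalization constraint gives π = (0.4065, 0.2763, 0.3173).
So the stationary probability of Snowy is 0.2763.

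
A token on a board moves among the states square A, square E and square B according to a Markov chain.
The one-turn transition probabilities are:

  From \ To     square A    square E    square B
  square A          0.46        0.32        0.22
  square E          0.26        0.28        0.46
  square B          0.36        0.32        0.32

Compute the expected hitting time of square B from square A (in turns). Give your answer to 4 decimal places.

3.4031

Let t(s) be the expected number of turns to first reach square B from state s, with t(square B) = 0. Conditioning on the first turn:
t(square A) = 1 + 0.46·t(square A) + 0.32·t(square E)
t(square E) = 1 + 0.26·t(square A) + 0.28·t(square E)
Solving: t(square A) = 3.4031, t(square E) = 2.6178.
Expected turns from square A to square B: 3.4031.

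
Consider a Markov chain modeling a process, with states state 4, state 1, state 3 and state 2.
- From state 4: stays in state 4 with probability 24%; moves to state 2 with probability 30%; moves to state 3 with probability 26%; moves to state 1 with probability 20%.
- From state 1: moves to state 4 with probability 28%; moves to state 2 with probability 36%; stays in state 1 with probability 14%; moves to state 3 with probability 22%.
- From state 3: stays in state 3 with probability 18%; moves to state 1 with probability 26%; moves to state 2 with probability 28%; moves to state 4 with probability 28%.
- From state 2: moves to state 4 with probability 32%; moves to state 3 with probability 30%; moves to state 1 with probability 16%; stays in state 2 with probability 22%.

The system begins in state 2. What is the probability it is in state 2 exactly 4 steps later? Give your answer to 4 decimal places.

0.2838

Propagate the distribution vector 4 steps from state 2.
After 0 steps: (0.0000, 0.0000, 0.0000, 1.0000)
After 1 step: (0.3200, 0.1600, 0.3000, 0.2200)
After 2 steps: (0.2760, 0.1996, 0.2384, 0.2860)
After 3 steps: (0.2804, 0.1909, 0.2444, 0.2843)
After 4 steps: (0.2802, 0.1918, 0.2442, 0.2838)
P(in state 2 after 4 steps) = 0.2838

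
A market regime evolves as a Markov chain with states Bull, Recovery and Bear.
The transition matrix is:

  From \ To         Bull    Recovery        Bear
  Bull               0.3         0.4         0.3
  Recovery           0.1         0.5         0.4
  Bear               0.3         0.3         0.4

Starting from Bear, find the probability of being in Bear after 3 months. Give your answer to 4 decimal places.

0.3760

Propagate the distribution vector 3 months from Bear.
After 0 months: (0.0000, 0.0000, 1.0000)
After 1 month: (0.3000, 0.3000, 0.4000)
After 2 months: (0.2400, 0.3900, 0.3700)
After 3 months: (0.2220, 0.4020, 0.3760)
P(in Bear after 3 months) = 0.3760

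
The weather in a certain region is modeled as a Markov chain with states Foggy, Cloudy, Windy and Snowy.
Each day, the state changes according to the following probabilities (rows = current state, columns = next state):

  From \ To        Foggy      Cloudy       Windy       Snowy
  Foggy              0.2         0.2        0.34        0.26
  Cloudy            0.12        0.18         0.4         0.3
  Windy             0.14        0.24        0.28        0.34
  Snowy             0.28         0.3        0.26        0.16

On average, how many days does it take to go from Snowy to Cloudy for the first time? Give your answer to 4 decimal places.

3.8352

Let t(s) be the expected number of days to first reach Cloudy from state s, with t(Cloudy) = 0. Conditioning on the first day:
t(Foggy) = 1 + 0.2·t(Foggy) + 0.34·t(Windy) + 0.26·t(Snowy)
t(Windy) = 1 + 0.14·t(Foggy) + 0.28·t(Windy) + 0.34·t(Snowy)
t(Snowy) = 1 + 0.28·t(Foggy) + 0.26·t(Windy) + 0.16·t(Snowy)
Solving: t(Foggy) = 4.2038, t(Windy) = 4.0174, t(Snowy) = 3.8352.
Expected days from Snowy to Cloudy: 3.8352.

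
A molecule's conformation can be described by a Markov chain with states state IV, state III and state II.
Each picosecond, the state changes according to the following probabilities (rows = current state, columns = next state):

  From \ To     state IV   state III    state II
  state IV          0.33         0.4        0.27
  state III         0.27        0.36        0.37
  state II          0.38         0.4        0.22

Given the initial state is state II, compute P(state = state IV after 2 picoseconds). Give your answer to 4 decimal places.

0.3170

Sum over the intermediate state after 1 picosecond:
P = P(state II→state IV)·P(state IV→state IV) + P(state II→state III)·P(state III→state IV) + P(state II→state II)·P(state II→state IV)
  = 0.38×0.33 + 0.4×0.27 + 0.22×0.38
  = 0.1254 + 0.1080 + 0.0836 = 0.3170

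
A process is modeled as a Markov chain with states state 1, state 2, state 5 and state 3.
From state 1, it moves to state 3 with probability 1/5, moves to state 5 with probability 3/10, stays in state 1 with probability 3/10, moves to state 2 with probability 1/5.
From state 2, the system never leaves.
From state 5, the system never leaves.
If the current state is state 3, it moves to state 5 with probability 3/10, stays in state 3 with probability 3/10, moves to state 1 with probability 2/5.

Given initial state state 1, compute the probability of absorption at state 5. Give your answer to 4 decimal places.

Let h(s) be the probability of absorption at state 5 starting from transient state s. Then h(state 5) = 1 and h(state 2) = 0. By first-step analysis:
h(state 1) = 0.3·h(state 1) + 0.2·0 + 0.3·1 + 0.2·h(state 3)
h(state 3) = 0.4·h(state 1) + 0.3·1 + 0.3·h(state 3)
Solving: h(state 1) = 0.6585, h(state 3) = 0.8049.
Starting from state 1, the probability is 0.6585.

0.6585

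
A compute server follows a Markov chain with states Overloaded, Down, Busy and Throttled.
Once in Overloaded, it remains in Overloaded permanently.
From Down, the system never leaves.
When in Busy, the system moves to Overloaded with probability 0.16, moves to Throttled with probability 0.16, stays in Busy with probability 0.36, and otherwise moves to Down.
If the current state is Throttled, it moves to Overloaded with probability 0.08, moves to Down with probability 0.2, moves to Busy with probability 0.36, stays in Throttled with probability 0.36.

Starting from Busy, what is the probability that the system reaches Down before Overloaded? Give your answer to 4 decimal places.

Let h(s) be the probability of absorption at Down starting from transient state s. Then h(Down) = 1 and h(Overloaded) = 0. By first-step analysis:
h(Busy) = 0.16·0 + 0.32·1 + 0.36·h(Busy) + 0.16·h(Throttled)
h(Throttled) = 0.08·0 + 0.2·1 + 0.36·h(Busy) + 0.36·h(Throttled)
Solving: h(Busy) = 0.6727, h(Throttled) = 0.6909.
Starting from Busy, the probability is 0.6727.

0.6727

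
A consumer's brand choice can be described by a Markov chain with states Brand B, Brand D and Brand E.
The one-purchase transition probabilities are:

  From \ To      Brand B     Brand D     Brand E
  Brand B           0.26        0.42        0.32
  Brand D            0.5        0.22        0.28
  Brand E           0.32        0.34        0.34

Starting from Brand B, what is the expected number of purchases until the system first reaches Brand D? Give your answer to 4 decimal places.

Let t(s) be the expected number of purchases to first reach Brand D from state s, with t(Brand D) = 0. Conditioning on the first purchase:
t(Brand B) = 1 + 0.26·t(Brand B) + 0.32·t(Brand E)
t(Brand E) = 1 + 0.32·t(Brand B) + 0.34·t(Brand E)
Solving: t(Brand B) = 2.5389, t(Brand E) = 2.7461.
Expected purchases from Brand B to Brand D: 2.5389.

2.5389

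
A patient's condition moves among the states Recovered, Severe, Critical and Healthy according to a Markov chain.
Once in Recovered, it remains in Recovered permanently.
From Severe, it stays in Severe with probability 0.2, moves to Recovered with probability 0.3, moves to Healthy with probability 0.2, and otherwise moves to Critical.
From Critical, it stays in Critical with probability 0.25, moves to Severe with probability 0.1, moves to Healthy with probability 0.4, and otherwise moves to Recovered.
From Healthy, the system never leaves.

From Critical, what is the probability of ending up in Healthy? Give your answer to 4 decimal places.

0.5965

Let h(s) be the probability of absorption at Healthy starting from transient state s. Then h(Healthy) = 1 and h(Recovered) = 0. By first-step analysis:
h(Severe) = 0.3·0 + 0.2·h(Severe) + 0.3·h(Critical) + 0.2·1
h(Critical) = 0.25·0 + 0.1·h(Severe) + 0.25·h(Critical) + 0.4·1
Solving: h(Severe) = 0.4737, h(Critical) = 0.5965.
Starting from Critical, the probability is 0.5965.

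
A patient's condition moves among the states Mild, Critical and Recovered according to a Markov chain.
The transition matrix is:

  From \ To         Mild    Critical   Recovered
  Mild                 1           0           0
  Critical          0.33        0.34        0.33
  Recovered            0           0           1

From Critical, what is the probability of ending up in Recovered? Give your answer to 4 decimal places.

Let h(s) be the probability of absorption at Recovered starting from transient state s. Then h(Recovered) = 1 and h(Mild) = 0. By first-step analysis:
h(Critical) = 0.33·0 + 0.34·h(Critical) + 0.33·1
Solving: h(Critical) = 0.5000.
Starting from Critical, the probability is 0.5000.

0.5000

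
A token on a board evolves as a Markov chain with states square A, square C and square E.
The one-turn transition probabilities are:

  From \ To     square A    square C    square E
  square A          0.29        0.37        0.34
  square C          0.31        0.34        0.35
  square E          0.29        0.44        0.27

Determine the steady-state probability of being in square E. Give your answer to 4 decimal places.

Let the stationary distribution be π with π = πP and π_1 + π_2 + π_3 = 1.
π_1 = 0.29·π_1 + 0.31·π_2 + 0.29·π_3
π_2 = 0.37·π_1 + 0.34·π_2 + 0.44·π_3
Solving with the normalization constraint gives π = (0.2976, 0.3811, 0.3213).
So the stationary probability of square E is 0.3213.

0.3213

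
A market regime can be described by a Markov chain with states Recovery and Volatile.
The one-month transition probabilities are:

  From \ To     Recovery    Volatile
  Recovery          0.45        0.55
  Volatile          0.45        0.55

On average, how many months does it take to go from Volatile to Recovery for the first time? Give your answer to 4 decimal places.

Let t(s) be the expected number of months to first reach Recovery from state s, with t(Recovery) = 0. Conditioning on the first month:
t(Volatile) = 1 + 0.55·t(Volatile)
Solving: t(Volatile) = 2.2222.
Expected months from Volatile to Recovery: 2.2222.

2.2222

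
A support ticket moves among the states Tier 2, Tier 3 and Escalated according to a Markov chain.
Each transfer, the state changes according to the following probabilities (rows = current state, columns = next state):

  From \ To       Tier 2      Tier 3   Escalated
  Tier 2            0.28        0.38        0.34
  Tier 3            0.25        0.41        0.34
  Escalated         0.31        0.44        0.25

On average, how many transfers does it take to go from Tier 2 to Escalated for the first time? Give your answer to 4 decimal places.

Let t(s) be the expected number of transfers to first reach Escalated from state s, with t(Escalated) = 0. Conditioning on the first transfer:
t(Tier 2) = 1 + 0.28·t(Tier 2) + 0.38·t(Tier 3)
t(Tier 3) = 1 + 0.25·t(Tier 2) + 0.41·t(Tier 3)
Solving: t(Tier 2) = 2.9412, t(Tier 3) = 2.9412.
Expected transfers from Tier 2 to Escalated: 2.9412.

2.9412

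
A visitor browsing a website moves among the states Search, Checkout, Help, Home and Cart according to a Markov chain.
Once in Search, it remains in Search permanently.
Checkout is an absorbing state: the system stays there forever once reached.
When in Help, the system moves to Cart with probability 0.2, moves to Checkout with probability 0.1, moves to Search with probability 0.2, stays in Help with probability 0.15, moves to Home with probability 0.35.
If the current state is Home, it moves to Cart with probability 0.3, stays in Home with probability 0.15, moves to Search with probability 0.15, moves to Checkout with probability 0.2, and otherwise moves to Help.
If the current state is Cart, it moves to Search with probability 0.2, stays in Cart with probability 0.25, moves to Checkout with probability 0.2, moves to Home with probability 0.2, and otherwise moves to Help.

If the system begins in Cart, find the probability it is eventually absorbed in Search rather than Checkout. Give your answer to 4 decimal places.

Let h(s) be the probability of absorption at Search starting from transient state s. Then h(Search) = 1 and h(Checkout) = 0. By first-step analysis:
h(Help) = 0.2·1 + 0.1·0 + 0.15·h(Help) + 0.35·h(Home) + 0.2·h(Cart)
h(Home) = 0.15·1 + 0.2·0 + 0.2·h(Help) + 0.15·h(Home) + 0.3·h(Cart)
h(Cart) = 0.2·1 + 0.2·0 + 0.15·h(Help) + 0.2·h(Home) + 0.25·h(Cart)
Solving: h(Help) = 0.5548, h(Home) = 0.4860, h(Cart) = 0.5072.
Starting from Cart, the probability is 0.5072.

0.5072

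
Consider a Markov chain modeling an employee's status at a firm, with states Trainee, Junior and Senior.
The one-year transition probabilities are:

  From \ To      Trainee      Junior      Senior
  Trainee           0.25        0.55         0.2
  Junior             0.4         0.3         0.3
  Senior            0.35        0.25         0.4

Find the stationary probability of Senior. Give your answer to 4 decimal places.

Let the stationary distribution be π with π = πP and π_1 + π_2 + π_3 = 1.
π_1 = 0.25·π_1 + 0.4·π_2 + 0.35·π_3
π_2 = 0.55·π_1 + 0.3·π_2 + 0.25·π_3
Solving with the normalization constraint gives π = (0.3350, 0.3689, 0.2961).
So the stationary probability of Senior is 0.2961.

0.2961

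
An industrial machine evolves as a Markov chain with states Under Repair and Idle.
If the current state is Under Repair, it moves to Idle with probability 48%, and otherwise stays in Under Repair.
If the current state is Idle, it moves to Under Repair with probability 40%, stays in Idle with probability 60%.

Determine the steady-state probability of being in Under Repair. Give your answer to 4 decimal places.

Let the stationary distribution be π with π = πP and π_1 + π_2 = 1.
π_1 = 0.52·π_1 + 0.4·π_2
Solving with the normalization constraint gives π = (0.4545, 0.5455).
So the stationary probability of Under Repair is 0.4545.

0.4545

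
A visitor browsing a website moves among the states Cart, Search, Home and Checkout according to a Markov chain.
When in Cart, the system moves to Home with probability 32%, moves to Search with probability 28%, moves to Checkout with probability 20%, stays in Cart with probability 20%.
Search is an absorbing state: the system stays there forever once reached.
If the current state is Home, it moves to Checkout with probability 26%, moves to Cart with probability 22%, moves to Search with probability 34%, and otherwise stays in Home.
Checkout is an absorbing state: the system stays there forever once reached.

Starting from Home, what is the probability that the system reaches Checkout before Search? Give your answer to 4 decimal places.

0.4303

Let h(s) be the probability of absorption at Checkout starting from transient state s. Then h(Checkout) = 1 and h(Search) = 0. By first-step analysis:
h(Cart) = 0.2·h(Cart) + 0.28·0 + 0.32·h(Home) + 0.2·1
h(Home) = 0.22·h(Cart) + 0.34·0 + 0.18·h(Home) + 0.26·1
Solving: h(Cart) = 0.4221, h(Home) = 0.4303.
Starting from Home, the probability is 0.4303.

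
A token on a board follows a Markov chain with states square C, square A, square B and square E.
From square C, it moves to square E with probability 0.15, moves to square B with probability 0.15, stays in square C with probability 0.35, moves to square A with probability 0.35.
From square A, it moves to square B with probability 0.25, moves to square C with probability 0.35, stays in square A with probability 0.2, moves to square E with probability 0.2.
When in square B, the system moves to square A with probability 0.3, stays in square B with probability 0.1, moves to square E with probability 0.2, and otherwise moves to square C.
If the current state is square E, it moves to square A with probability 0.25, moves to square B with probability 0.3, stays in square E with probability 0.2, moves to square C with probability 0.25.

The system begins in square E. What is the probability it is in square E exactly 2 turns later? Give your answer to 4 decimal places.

Propagate the distribution vector 2 turns from square E.
After 0 turns: (0.0000, 0.0000, 0.0000, 1.0000)
After 1 turn: (0.2500, 0.2500, 0.3000, 0.2000)
After 2 turns: (0.3450, 0.2775, 0.1900, 0.1875)
P(in square E after 2 turns) = 0.1875

0.1875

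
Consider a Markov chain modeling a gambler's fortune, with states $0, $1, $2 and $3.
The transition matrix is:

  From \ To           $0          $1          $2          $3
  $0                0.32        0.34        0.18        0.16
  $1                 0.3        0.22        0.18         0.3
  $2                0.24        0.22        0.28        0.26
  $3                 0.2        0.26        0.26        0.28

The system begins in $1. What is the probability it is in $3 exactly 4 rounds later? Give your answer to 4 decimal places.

0.2487

Propagate the distribution vector 4 rounds from $1.
After 0 rounds: (0.0000, 1.0000, 0.0000, 0.0000)
After 1 round: (0.3000, 0.2200, 0.1800, 0.3000)
After 2 rounds: (0.2652, 0.2680, 0.2220, 0.2448)
After 3 rounds: (0.2675, 0.2616, 0.2218, 0.2491)
After 4 rounds: (0.2671, 0.2621, 0.2221, 0.2487)
P(in $3 after 4 rounds) = 0.2487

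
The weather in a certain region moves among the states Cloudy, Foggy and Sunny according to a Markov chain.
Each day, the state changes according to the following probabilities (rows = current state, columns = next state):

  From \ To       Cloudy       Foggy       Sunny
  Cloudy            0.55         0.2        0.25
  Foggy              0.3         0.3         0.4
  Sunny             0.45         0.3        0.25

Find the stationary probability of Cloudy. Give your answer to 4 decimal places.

Let the stationary distribution be π with π = πP and π_1 + π_2 + π_3 = 1.
π_1 = 0.55·π_1 + 0.3·π_2 + 0.45·π_3
π_2 = 0.2·π_1 + 0.3·π_2 + 0.3·π_3
Solving with the normalization constraint gives π = (0.4576, 0.2542, 0.2881).
So the stationary probability of Cloudy is 0.4576.

0.4576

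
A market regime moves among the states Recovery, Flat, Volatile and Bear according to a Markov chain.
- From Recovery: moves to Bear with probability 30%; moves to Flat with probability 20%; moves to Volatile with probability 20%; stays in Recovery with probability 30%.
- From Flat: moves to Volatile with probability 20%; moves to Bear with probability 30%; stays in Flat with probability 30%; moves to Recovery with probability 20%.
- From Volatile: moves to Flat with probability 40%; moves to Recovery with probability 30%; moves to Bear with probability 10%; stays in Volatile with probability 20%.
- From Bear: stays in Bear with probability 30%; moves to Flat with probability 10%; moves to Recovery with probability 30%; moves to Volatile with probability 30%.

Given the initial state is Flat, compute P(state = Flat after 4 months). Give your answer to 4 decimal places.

0.2442

Propagate the distribution vector 4 months from Flat.
After 0 months: (0.0000, 1.0000, 0.0000, 0.0000)
After 1 month: (0.2000, 0.3000, 0.2000, 0.3000)
After 2 months: (0.2700, 0.2400, 0.2300, 0.2600)
After 3 months: (0.2760, 0.2440, 0.2260, 0.2540)
After 4 months: (0.2756, 0.2442, 0.2254, 0.2548)
P(in Flat after 4 months) = 0.2442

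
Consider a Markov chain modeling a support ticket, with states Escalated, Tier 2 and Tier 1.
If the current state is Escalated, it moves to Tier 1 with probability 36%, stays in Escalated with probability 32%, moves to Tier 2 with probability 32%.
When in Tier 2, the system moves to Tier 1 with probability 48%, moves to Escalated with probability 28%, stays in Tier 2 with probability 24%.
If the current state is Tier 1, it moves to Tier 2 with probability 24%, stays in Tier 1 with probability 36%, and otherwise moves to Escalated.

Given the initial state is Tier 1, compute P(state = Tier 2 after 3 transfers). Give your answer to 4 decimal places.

0.2671

Propagate the distribution vector 3 transfers from Tier 1.
After 0 transfers: (0.0000, 0.0000, 1.0000)
After 1 transfer: (0.4000, 0.2400, 0.3600)
After 2 transfers: (0.3392, 0.2720, 0.3888)
After 3 transfers: (0.3402, 0.2671, 0.3926)
P(in Tier 2 after 3 transfers) = 0.2671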